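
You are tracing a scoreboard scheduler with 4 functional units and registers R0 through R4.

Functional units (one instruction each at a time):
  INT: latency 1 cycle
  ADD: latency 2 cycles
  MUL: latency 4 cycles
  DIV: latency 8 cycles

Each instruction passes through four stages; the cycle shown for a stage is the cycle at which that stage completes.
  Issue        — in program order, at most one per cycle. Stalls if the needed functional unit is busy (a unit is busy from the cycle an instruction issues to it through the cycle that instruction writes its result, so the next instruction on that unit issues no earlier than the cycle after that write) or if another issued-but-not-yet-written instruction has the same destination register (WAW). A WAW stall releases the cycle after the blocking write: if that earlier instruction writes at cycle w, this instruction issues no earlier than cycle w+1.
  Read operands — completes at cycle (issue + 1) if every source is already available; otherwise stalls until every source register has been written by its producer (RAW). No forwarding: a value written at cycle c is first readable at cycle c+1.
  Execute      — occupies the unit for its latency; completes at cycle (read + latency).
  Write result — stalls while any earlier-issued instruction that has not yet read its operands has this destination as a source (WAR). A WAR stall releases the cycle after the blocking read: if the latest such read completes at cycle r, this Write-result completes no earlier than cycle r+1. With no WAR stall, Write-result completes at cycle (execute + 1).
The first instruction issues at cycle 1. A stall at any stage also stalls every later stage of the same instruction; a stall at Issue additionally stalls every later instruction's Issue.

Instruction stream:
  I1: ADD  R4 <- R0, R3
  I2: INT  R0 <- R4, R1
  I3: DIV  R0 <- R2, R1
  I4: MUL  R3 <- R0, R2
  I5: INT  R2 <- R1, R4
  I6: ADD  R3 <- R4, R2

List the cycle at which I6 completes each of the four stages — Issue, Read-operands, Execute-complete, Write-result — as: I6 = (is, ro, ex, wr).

cycle 1: I1→ADD
cycle 2: I1 RO | I2→INT
cycle 4: I1 EX
cycle 5: I1 WR R4
cycle 6: I2 RO
cycle 7: I2 EX
cycle 8: I2 WR R0
cycle 9: I3→DIV
cycle 10: I3 RO | I4→MUL
cycle 11: I5→INT
cycle 12: I5 RO
cycle 13: I5 EX
cycle 18: I3 EX
cycle 19: I3 WR R0
cycle 20: I4 RO
cycle 21: I5 WR R2
cycle 24: I4 EX
cycle 25: I4 WR R3
cycle 26: I6→ADD
cycle 27: I6 RO
cycle 29: I6 EX
cycle 30: I6 WR R3

I6 = (26, 27, 29, 30)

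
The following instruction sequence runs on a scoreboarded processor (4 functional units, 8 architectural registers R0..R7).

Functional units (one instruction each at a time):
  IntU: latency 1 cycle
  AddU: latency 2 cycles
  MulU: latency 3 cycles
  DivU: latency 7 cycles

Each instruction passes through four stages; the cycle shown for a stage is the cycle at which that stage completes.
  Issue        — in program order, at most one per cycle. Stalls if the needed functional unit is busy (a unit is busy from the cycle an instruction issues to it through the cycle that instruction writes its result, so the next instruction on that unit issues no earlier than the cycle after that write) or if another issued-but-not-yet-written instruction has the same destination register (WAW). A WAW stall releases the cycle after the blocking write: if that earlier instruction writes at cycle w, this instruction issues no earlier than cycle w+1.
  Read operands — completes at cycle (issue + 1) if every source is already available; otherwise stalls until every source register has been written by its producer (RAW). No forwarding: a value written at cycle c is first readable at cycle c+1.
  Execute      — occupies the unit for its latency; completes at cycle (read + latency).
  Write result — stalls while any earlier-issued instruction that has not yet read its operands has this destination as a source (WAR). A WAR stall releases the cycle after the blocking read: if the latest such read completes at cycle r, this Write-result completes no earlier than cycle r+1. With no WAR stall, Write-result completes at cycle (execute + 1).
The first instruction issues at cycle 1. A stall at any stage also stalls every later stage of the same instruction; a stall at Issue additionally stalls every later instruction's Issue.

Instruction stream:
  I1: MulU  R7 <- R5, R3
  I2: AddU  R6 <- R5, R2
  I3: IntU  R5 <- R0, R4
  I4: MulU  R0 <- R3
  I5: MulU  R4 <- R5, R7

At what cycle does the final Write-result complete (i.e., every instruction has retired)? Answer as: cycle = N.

I1 -> (1, 2, 5, 6)
I2 -> (2, 3, 5, 6)
I3 -> (3, 4, 5, 6)
I4 -> (7, 8, 11, 12)  // struct: MulU busy until I1 writes@6
I5 -> (13, 14, 17, 18)  // struct: MulU busy until I4 writes@12

cycle = 18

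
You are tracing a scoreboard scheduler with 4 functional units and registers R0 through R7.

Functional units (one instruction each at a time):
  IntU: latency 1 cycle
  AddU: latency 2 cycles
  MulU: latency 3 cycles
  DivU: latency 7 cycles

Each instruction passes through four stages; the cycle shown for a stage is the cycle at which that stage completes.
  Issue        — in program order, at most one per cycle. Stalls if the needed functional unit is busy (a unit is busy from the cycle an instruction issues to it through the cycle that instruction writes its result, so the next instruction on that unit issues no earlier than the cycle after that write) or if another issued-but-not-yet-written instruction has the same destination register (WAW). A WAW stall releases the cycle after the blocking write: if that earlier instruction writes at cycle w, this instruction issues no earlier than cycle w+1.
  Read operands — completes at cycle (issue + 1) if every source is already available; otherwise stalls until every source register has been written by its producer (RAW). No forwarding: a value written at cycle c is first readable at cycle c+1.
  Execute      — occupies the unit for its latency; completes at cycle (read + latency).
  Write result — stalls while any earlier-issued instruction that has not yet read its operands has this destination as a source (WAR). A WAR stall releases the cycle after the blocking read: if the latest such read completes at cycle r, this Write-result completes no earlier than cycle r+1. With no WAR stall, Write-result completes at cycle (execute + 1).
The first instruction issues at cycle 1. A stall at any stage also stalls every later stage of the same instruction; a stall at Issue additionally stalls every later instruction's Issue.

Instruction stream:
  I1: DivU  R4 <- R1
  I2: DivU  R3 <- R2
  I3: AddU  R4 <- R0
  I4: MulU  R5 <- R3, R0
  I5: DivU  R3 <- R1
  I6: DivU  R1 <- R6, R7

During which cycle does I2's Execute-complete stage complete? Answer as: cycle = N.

1) issue 1, read 2, done 9, write 10
2) issue 11, read 12, done 19, write 20  <struct: DivU busy until I1 writes@10>
3) issue 12, read 13, done 15, write 16
4) issue 13, read 21, done 24, write 25  <RAW R3: wait I2 write@20>
5) issue 21, read 22, done 29, write 30  <struct: DivU busy until I2 writes@20>
6) issue 31, read 32, done 39, write 40  <struct: DivU busy until I5 writes@30>

cycle = 19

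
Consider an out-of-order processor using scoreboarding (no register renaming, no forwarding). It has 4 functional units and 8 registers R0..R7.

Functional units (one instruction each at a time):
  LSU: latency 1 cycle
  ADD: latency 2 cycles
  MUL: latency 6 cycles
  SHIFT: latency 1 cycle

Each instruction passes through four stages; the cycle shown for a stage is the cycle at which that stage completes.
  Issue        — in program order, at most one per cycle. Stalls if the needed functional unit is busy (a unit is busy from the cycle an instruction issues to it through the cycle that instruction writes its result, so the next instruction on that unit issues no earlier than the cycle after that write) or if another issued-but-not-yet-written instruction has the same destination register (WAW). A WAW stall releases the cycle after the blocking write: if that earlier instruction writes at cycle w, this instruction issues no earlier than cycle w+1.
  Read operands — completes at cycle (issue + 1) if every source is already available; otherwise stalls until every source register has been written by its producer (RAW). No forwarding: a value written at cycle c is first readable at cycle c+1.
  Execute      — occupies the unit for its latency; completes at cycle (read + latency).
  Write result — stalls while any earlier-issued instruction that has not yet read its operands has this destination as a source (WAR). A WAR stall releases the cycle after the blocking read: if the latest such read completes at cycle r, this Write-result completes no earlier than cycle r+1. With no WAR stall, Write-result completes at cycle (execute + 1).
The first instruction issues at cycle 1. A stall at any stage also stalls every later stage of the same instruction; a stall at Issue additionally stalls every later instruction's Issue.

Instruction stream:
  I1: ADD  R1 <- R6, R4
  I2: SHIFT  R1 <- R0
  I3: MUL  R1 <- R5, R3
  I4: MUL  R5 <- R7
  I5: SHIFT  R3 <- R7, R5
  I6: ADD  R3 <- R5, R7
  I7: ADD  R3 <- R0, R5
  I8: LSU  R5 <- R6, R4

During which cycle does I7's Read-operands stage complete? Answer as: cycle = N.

cycle = 37

c1: I1 dispatched to ADD
c2: I1 operands ready
c4: I1 complete
c5: R1←I1
c6: I2 dispatched to SHIFT
c7: I2 operands ready
c8: I2 complete
c9: R1←I2
c10: I3 dispatched to MUL
c11: I3 operands ready
c17: I3 complete
c18: R1←I3
c19: I4 dispatched to MUL
c20: I4 operands ready, I5 dispatched to SHIFT
c26: I4 complete
c27: R5←I4
c28: I5 operands ready
c29: I5 complete
c30: R3←I5
c31: I6 dispatched to ADD
c32: I6 operands ready
c34: I6 complete
c35: R3←I6
c36: I7 dispatched to ADD
c37: I7 operands ready, I8 dispatched to LSU
c38: I8 operands ready
c39: I7 complete, I8 complete
c40: R3←I7, R5←I8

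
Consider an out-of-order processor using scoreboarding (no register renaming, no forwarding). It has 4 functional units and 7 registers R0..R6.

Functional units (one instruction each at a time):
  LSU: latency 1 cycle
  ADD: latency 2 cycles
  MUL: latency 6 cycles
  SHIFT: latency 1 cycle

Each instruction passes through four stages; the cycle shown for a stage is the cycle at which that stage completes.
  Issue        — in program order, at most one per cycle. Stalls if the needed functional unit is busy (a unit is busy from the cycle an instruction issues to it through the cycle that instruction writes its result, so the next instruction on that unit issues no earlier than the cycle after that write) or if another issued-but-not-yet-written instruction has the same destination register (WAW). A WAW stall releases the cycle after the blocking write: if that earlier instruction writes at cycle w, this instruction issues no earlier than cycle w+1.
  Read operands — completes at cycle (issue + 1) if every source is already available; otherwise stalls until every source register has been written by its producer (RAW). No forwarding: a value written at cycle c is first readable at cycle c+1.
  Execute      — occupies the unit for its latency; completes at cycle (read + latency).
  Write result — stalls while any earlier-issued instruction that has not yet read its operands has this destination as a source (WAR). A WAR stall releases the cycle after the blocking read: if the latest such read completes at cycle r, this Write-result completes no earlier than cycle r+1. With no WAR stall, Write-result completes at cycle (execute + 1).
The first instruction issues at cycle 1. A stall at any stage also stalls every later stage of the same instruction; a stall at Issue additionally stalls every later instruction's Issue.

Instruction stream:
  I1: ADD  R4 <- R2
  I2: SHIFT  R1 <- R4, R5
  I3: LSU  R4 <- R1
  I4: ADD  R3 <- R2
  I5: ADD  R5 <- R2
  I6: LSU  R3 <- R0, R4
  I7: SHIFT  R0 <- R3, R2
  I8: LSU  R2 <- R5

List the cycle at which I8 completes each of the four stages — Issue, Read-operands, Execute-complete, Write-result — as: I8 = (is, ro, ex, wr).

I1  is:1  ro:2  ex:4  wr:5
I2  is:2  ro:6  ex:7  wr:8  — RAW R4: wait I1 write@5
I3  is:6  ro:9  ex:10  wr:11  — WAW R4: wait I1 write@5, RAW R1: wait I2 write@8
I4  is:7  ro:8  ex:10  wr:11
I5  is:12  ro:13  ex:15  wr:16  — struct: ADD busy until I4 writes@11
I6  is:13  ro:14  ex:15  wr:16
I7  is:14  ro:17  ex:18  wr:19  — RAW R3: wait I6 write@16
I8  is:17  ro:18  ex:19  wr:20  — struct: LSU busy until I6 writes@16

I8 = (17, 18, 19, 20)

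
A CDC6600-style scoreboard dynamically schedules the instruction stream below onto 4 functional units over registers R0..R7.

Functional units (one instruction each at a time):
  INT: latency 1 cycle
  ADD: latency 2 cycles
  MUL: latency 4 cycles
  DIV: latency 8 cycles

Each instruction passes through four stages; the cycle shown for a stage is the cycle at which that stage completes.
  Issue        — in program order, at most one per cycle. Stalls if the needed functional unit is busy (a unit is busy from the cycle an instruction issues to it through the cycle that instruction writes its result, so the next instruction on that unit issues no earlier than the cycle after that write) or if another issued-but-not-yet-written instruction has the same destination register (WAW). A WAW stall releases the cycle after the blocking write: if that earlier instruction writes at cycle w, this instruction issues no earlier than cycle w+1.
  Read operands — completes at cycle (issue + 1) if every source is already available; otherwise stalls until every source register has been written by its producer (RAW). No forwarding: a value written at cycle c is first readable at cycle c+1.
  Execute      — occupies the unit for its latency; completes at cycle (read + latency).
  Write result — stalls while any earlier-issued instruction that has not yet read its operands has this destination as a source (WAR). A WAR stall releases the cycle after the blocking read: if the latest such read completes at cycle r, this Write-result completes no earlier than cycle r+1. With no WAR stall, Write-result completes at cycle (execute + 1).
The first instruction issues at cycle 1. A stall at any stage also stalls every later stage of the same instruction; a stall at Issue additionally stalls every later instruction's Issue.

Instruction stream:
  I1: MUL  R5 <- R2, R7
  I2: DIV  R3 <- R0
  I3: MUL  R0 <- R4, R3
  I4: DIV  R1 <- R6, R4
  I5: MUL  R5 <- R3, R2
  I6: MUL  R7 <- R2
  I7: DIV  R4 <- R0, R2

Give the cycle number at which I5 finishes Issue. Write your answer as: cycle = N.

cycle 1: I1 dispatched to MUL
cycle 2: I1 operands ready | I2 dispatched to DIV
cycle 3: I2 operands ready
cycle 6: I1 complete
cycle 7: R5←I1
cycle 8: I3 dispatched to MUL
cycle 11: I2 complete
cycle 12: R3←I2
cycle 13: I3 operands ready | I4 dispatched to DIV
cycle 14: I4 operands ready
cycle 17: I3 complete
cycle 18: R0←I3
cycle 19: I5 dispatched to MUL
cycle 20: I5 operands ready
cycle 22: I4 complete
cycle 23: R1←I4
cycle 24: I5 complete
cycle 25: R5←I5
cycle 26: I6 dispatched to MUL
cycle 27: I6 operands ready | I7 dispatched to DIV
cycle 28: I7 operands ready
cycle 31: I6 complete
cycle 32: R7←I6
cycle 36: I7 complete
cycle 37: R4←I7

cycle = 19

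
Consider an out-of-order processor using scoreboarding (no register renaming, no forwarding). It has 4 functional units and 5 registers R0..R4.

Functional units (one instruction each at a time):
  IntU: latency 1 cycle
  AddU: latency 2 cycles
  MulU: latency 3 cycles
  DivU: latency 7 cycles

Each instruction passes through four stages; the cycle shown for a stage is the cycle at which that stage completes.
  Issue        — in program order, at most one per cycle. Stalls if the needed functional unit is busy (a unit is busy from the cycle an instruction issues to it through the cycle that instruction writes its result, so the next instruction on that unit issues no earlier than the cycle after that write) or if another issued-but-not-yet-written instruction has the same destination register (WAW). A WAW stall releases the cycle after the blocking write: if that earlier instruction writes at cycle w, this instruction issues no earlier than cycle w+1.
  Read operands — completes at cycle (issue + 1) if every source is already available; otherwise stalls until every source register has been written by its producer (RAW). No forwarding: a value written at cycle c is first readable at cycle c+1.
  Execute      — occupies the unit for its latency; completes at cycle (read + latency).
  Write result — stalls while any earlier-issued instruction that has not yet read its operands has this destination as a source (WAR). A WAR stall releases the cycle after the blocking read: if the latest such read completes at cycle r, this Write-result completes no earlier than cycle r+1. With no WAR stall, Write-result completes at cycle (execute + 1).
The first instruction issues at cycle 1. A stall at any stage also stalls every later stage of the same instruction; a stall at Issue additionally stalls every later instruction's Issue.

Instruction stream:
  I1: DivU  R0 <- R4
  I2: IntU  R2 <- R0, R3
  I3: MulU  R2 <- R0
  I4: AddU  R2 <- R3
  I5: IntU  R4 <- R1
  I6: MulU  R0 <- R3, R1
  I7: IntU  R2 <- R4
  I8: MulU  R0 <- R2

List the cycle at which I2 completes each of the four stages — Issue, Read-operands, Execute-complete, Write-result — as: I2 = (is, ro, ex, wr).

t=1  I1→DivU
t=2  I1 RO, I2→IntU
t=9  I1 EX
t=10  I1 WR R0
t=11  I2 RO
t=12  I2 EX
t=13  I2 WR R2
t=14  I3→MulU
t=15  I3 RO
t=18  I3 EX
t=19  I3 WR R2
t=20  I4→AddU
t=21  I4 RO, I5→IntU
t=22  I5 RO, I6→MulU
t=23  I4 EX, I5 EX, I6 RO
t=24  I4 WR R2, I5 WR R4
t=25  I7→IntU
t=26  I6 EX, I7 RO
t=27  I6 WR R0, I7 EX
t=28  I7 WR R2, I8→MulU
t=29  I8 RO
t=32  I8 EX
t=33  I8 WR R0

I2 = (2, 11, 12, 13)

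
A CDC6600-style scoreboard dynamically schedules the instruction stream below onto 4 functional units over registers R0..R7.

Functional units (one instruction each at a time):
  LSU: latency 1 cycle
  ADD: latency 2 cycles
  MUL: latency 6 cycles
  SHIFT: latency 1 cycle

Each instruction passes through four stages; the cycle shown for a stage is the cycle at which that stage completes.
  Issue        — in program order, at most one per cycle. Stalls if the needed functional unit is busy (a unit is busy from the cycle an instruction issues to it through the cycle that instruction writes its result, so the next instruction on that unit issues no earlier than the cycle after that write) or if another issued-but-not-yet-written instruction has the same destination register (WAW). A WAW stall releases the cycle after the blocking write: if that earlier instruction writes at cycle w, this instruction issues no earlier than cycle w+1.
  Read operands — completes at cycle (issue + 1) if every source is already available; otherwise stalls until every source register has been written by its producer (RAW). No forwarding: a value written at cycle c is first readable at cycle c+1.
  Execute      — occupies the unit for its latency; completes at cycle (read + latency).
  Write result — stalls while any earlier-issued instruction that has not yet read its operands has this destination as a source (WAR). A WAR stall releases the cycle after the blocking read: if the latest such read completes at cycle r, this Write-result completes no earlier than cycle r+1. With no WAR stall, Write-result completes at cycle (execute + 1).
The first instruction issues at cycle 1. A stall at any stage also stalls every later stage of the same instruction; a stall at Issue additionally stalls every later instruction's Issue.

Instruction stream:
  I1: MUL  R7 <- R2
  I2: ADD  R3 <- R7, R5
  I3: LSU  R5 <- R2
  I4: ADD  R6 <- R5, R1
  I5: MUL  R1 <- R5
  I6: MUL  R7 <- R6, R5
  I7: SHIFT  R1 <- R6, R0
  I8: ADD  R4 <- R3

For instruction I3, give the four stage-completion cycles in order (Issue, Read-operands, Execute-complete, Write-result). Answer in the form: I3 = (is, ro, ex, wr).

t=1  I1 dispatched to MUL
t=2  I1 operands ready; I2 dispatched to ADD
t=3  I3 dispatched to LSU
t=4  I3 operands ready
t=5  I3 complete
t=8  I1 complete
t=9  R7←I1
t=10  I2 operands ready
t=11  R5←I3
t=12  I2 complete
t=13  R3←I2
t=14  I4 dispatched to ADD
t=15  I4 operands ready; I5 dispatched to MUL
t=16  I5 operands ready
t=17  I4 complete
t=18  R6←I4
t=22  I5 complete
t=23  R1←I5
t=24  I6 dispatched to MUL
t=25  I6 operands ready; I7 dispatched to SHIFT
t=26  I7 operands ready; I8 dispatched to ADD
t=27  I7 complete; I8 operands ready
t=28  R1←I7
t=29  I8 complete
t=30  R4←I8
t=31  I6 complete
t=32  R7←I6

I3 = (3, 4, 5, 11)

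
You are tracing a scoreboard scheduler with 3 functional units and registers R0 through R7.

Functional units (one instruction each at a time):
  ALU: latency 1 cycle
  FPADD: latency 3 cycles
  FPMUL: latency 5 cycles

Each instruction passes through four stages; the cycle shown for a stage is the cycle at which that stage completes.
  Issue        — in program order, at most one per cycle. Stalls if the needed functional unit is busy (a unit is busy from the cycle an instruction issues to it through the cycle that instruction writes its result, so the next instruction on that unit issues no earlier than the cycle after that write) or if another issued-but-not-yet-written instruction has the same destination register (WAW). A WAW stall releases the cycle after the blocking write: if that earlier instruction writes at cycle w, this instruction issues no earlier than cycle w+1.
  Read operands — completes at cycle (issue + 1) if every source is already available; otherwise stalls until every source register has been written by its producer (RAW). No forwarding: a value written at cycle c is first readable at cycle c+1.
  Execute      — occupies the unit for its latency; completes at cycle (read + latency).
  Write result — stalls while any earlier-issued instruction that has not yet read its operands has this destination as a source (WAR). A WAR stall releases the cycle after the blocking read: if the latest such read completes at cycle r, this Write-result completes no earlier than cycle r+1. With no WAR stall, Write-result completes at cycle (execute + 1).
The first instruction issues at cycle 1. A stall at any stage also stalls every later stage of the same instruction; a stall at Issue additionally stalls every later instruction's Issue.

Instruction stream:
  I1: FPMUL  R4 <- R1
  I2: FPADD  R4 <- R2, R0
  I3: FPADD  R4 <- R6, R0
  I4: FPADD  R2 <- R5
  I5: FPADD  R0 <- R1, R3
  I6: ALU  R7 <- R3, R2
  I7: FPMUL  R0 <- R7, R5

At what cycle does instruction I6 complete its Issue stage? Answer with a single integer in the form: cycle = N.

[1] issue I1 (FPMUL)
[2] I1 read-ops
[7] I1 finished on FPMUL
[8] I1→R4
[9] issue I2 (FPADD)
[10] I2 read-ops
[13] I2 finished on FPADD
[14] I2→R4
[15] issue I3 (FPADD)
[16] I3 read-ops
[19] I3 finished on FPADD
[20] I3→R4
[21] issue I4 (FPADD)
[22] I4 read-ops
[25] I4 finished on FPADD
[26] I4→R2
[27] issue I5 (FPADD)
[28] I5 read-ops | issue I6 (ALU)
[29] I6 read-ops
[30] I6 finished on ALU
[31] I5 finished on FPADD | I6→R7
[32] I5→R0
[33] issue I7 (FPMUL)
[34] I7 read-ops
[39] I7 finished on FPMUL
[40] I7→R0

cycle = 28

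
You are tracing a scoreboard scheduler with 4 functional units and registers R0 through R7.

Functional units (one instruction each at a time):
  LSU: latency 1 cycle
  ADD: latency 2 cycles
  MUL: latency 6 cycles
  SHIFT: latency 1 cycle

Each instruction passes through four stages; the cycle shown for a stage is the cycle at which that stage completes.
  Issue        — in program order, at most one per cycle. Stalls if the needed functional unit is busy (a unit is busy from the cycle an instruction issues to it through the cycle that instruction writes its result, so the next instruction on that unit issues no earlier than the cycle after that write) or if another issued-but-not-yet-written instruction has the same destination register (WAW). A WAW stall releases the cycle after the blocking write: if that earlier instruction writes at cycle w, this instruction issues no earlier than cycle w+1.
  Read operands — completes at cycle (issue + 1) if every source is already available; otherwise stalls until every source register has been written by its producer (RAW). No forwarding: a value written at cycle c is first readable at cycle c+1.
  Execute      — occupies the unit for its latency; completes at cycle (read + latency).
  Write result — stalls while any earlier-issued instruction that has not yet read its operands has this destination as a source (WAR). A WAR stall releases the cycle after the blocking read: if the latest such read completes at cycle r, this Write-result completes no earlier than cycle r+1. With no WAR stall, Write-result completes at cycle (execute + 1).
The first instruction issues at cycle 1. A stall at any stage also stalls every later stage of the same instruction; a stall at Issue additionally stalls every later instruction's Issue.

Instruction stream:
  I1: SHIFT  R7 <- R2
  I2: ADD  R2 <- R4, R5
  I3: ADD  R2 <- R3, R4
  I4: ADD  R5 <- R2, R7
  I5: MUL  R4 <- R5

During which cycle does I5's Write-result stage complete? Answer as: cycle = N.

cycle = 24

cycle 1: I1 issues→SHIFT
cycle 2: I1 reads, I2 issues→ADD
cycle 3: I1 exec-done, I2 reads
cycle 4: I1 writes R7
cycle 5: I2 exec-done
cycle 6: I2 writes R2
cycle 7: I3 issues→ADD
cycle 8: I3 reads
cycle 10: I3 exec-done
cycle 11: I3 writes R2
cycle 12: I4 issues→ADD
cycle 13: I4 reads, I5 issues→MUL
cycle 15: I4 exec-done
cycle 16: I4 writes R5
cycle 17: I5 reads
cycle 23: I5 exec-done
cycle 24: I5 writes R4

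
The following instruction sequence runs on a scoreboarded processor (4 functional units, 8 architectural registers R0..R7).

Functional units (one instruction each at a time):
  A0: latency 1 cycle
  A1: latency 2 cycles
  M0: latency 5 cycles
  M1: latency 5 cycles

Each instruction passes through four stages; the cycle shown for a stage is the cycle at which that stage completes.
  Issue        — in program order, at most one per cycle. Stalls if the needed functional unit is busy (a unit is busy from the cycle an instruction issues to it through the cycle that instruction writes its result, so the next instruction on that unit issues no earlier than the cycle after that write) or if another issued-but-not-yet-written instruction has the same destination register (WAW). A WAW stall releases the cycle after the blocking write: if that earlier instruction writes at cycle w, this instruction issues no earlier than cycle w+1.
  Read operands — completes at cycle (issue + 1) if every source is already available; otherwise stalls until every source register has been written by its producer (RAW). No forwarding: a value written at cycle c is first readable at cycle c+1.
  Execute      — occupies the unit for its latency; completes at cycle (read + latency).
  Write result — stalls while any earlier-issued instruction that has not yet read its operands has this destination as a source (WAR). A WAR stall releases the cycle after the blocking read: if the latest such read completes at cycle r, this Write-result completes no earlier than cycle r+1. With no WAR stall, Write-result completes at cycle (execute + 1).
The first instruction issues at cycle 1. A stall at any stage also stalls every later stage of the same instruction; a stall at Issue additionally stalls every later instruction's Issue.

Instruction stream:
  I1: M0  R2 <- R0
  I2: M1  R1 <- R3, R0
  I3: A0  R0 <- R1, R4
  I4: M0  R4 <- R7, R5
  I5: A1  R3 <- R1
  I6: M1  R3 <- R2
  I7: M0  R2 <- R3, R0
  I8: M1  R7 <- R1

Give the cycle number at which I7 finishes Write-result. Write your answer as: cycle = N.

cycle = 29

c1: issue I1 (M0)
c2: I1 read-ops; issue I2 (M1)
c3: I2 read-ops; issue I3 (A0)
c7: I1 finished on M0
c8: I1→R2; I2 finished on M1
c9: I2→R1; issue I4 (M0)
c10: I3 read-ops; I4 read-ops; issue I5 (A1)
c11: I3 finished on A0; I5 read-ops
c12: I3→R0
c13: I5 finished on A1
c14: I5→R3
c15: I4 finished on M0; issue I6 (M1)
c16: I4→R4; I6 read-ops
c17: issue I7 (M0)
c21: I6 finished on M1
c22: I6→R3
c23: I7 read-ops; issue I8 (M1)
c24: I8 read-ops
c28: I7 finished on M0
c29: I7→R2; I8 finished on M1
c30: I8→R7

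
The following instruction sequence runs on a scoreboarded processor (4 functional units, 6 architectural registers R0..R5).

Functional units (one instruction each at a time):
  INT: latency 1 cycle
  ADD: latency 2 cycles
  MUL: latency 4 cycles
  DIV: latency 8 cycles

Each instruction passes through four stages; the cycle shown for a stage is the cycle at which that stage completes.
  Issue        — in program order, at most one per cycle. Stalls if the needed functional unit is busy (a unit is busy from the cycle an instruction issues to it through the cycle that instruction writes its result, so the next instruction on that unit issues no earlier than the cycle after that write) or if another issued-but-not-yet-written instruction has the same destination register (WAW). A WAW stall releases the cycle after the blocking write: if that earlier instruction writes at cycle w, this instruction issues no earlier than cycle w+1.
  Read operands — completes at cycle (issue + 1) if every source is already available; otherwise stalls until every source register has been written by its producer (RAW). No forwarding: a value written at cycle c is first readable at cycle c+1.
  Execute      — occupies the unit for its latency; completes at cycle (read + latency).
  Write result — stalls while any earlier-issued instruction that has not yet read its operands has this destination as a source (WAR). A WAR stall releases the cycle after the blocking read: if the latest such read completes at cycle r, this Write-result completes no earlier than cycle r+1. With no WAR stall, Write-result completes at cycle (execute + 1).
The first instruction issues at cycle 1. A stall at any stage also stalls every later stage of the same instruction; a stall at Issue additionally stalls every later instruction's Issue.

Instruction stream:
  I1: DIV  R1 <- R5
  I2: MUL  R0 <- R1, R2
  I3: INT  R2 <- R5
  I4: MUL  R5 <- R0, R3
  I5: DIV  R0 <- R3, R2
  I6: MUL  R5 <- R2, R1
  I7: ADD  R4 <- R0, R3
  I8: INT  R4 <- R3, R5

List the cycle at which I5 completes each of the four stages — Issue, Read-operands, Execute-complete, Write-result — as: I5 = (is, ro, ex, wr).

I5 = (19, 20, 28, 29)

I1 -> (1, 2, 10, 11)
I2 -> (2, 12, 16, 17)  // RAW R1: wait I1 write@11
I3 -> (3, 4, 5, 13)  // WAR R2: wait I2 read@12
I4 -> (18, 19, 23, 24)  // struct: MUL busy until I2 writes@17
I5 -> (19, 20, 28, 29)
I6 -> (25, 26, 30, 31)  // struct: MUL busy until I4 writes@24
I7 -> (26, 30, 32, 33)  // RAW R0: wait I5 write@29
I8 -> (34, 35, 36, 37)  // WAW R4: wait I7 write@33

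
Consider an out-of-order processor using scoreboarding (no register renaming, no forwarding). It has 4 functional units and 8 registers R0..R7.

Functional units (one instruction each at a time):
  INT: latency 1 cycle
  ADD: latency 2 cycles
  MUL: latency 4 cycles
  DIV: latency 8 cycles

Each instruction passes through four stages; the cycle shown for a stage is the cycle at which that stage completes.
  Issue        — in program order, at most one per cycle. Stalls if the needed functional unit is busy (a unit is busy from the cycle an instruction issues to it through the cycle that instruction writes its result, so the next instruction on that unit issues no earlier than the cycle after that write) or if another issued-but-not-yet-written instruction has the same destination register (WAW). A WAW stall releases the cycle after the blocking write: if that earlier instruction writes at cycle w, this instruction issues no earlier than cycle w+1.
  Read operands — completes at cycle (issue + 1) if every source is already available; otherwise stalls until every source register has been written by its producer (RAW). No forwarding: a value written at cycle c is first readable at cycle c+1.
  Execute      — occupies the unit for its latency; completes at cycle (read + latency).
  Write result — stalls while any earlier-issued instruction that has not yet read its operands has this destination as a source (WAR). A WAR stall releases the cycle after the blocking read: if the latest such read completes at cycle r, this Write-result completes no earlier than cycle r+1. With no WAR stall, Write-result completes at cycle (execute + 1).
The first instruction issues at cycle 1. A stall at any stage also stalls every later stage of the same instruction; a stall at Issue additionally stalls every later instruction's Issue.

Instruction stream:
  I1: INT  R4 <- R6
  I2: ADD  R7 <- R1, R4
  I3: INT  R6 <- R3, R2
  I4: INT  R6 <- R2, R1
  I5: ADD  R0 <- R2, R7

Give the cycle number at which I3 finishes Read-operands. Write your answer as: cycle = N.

I1  is:1  ro:2  ex:3  wr:4
I2  is:2  ro:5  ex:7  wr:8  — RAW R4: wait I1 write@4
I3  is:5  ro:6  ex:7  wr:8  — struct: INT busy until I1 writes@4
I4  is:9  ro:10  ex:11  wr:12  — struct: INT busy until I3 writes@8
I5  is:10  ro:11  ex:13  wr:14

cycle = 6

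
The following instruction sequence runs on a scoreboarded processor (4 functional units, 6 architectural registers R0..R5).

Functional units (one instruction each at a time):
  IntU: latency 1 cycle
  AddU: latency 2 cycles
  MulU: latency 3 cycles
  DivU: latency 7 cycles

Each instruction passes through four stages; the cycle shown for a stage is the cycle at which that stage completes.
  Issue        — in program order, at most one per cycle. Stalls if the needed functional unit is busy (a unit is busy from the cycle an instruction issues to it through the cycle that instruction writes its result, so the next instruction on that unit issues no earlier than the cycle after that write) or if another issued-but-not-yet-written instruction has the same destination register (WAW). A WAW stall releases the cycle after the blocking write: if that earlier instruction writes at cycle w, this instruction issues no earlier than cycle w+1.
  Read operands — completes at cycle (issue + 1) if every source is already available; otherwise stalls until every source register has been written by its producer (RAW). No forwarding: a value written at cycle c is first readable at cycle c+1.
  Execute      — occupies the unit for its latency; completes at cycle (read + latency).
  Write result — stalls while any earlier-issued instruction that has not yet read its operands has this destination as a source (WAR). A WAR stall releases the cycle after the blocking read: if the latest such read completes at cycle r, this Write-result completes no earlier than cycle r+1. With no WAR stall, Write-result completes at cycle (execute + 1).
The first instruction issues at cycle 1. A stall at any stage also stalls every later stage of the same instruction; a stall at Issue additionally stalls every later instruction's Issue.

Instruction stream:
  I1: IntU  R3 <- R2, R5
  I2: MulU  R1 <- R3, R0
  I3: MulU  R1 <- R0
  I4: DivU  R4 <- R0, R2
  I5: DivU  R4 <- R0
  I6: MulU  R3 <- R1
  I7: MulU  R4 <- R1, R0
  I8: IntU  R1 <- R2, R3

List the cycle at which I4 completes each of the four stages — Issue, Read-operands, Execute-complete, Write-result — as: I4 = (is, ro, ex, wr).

I4 = (11, 12, 19, 20)

cycle 1: issue I1 (IntU)
cycle 2: I1 read-ops | issue I2 (MulU)
cycle 3: I1 finished on IntU
cycle 4: I1→R3
cycle 5: I2 read-ops
cycle 8: I2 finished on MulU
cycle 9: I2→R1
cycle 10: issue I3 (MulU)
cycle 11: I3 read-ops | issue I4 (DivU)
cycle 12: I4 read-ops
cycle 14: I3 finished on MulU
cycle 15: I3→R1
cycle 19: I4 finished on DivU
cycle 20: I4→R4
cycle 21: issue I5 (DivU)
cycle 22: I5 read-ops | issue I6 (MulU)
cycle 23: I6 read-ops
cycle 26: I6 finished on MulU
cycle 27: I6→R3
cycle 29: I5 finished on DivU
cycle 30: I5→R4
cycle 31: issue I7 (MulU)
cycle 32: I7 read-ops | issue I8 (IntU)
cycle 33: I8 read-ops
cycle 34: I8 finished on IntU
cycle 35: I7 finished on MulU | I8→R1
cycle 36: I7→R4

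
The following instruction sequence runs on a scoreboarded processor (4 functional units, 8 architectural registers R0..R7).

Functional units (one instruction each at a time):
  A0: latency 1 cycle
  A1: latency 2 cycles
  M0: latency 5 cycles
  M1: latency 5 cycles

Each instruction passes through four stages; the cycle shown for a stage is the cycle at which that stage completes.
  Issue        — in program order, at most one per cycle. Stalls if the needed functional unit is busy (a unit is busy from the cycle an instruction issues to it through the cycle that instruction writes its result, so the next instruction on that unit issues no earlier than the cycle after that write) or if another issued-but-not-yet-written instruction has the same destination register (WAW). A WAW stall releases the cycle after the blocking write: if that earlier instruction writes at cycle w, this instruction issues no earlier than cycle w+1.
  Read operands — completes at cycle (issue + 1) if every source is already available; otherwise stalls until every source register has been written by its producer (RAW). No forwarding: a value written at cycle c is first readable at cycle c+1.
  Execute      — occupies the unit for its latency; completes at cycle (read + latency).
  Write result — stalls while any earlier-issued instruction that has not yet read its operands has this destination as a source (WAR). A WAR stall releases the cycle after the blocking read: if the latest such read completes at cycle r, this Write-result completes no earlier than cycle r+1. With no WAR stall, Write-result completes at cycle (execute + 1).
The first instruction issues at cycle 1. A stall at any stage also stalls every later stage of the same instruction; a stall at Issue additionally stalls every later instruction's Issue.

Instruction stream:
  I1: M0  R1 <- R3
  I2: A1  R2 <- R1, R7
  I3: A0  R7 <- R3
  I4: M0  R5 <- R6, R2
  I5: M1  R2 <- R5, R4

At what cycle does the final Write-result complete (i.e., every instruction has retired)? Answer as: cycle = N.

cycle = 26

I1: IS=1 RO=2 EX=7 WR=8
I2: IS=2 RO=9 EX=11 WR=12  [RAW R1: wait I1 write@8]
I3: IS=3 RO=4 EX=5 WR=10  [WAR R7: wait I2 read@9]
I4: IS=9 RO=13 EX=18 WR=19  [struct: M0 busy until I1 writes@8; RAW R2: wait I2 write@12]
I5: IS=13 RO=20 EX=25 WR=26  [WAW R2: wait I2 write@12; RAW R5: wait I4 write@19]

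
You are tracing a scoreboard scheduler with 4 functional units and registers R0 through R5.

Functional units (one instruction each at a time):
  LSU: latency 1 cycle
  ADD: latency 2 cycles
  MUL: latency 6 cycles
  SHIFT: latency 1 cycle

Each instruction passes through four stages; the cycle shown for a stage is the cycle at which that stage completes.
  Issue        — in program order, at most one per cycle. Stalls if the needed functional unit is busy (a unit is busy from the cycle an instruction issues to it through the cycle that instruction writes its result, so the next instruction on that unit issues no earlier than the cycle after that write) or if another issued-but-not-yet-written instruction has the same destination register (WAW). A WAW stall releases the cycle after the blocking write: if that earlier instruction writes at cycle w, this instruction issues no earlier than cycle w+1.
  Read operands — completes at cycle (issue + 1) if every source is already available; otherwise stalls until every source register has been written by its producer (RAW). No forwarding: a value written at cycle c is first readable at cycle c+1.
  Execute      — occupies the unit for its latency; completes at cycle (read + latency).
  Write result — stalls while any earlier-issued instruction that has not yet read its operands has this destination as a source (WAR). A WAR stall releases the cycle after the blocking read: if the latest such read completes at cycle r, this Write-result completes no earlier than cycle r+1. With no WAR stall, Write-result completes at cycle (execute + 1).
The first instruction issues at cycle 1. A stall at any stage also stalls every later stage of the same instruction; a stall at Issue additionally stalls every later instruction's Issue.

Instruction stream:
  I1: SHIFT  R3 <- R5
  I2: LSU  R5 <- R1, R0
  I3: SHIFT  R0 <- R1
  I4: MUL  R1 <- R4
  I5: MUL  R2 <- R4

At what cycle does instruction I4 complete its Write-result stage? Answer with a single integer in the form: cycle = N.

cycle = 14

c1: issue I1 (SHIFT)
c2: I1 read-ops · issue I2 (LSU)
c3: I1 finished on SHIFT · I2 read-ops
c4: I1→R3 · I2 finished on LSU
c5: I2→R5 · issue I3 (SHIFT)
c6: I3 read-ops · issue I4 (MUL)
c7: I3 finished on SHIFT · I4 read-ops
c8: I3→R0
c13: I4 finished on MUL
c14: I4→R1
c15: issue I5 (MUL)
c16: I5 read-ops
c22: I5 finished on MUL
c23: I5→R2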